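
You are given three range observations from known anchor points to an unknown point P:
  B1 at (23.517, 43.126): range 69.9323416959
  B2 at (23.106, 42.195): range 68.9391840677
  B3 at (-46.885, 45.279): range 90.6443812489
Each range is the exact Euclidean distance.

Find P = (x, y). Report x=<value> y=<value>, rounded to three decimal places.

eq1: (x − 23.517)² + (y − 43.126)² = 69.9323416959²
eq2: (x − 23.106)² + (y − 42.195)² = 68.9391840677²
eq3: (x + 46.885)² + (y − 45.279)² = 90.6443812489²
eq1−eq3, eq1−eq2 (x²,y² cancel):
  -140.804·x + 4.306·y = -1490.381536
  -0.822·x − 1.862·y = 39.325411
det = -140.804·-1.862 − 4.306·-0.822 = 265.716580
x = (-1490.381536·-1.862 − 4.306·39.325411) / 265.716580 = 9.806521
y = (-140.804·39.325411 − -1490.381536·-0.822) / 265.716580 = -25.449179

x=9.807 y=-25.449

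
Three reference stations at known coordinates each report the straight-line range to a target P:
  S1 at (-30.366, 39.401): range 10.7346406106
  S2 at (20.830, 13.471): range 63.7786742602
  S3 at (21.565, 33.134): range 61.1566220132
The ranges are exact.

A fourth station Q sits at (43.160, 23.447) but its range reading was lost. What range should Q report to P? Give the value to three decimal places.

eq1: (x + 30.366)² + (y − 39.401)² = 10.7346406106²
eq2: (x − 20.830)² + (y − 13.471)² = 63.7786742602²
eq3: (x − 21.565)² + (y − 33.134)² = 61.1566220132²
eq2−eq1, eq2−eq3 (x²,y² cancel):
  -102.392·x + 51.860·y = 5811.662797
  1.470·x + 39.326·y = 1275.141314
det = -102.392·39.326 − 51.860·1.470 = -4102.901992
x = (5811.662797·39.326 − 51.860·1275.141314) / -4102.901992 = -39.586766
y = (-102.392·1275.141314 − 5811.662797·1.470) / -4102.901992 = 33.904640
|P − Q| = √((-39.586766 − 43.160)² + (33.904640 − 23.447)²) = 83.404973

83.405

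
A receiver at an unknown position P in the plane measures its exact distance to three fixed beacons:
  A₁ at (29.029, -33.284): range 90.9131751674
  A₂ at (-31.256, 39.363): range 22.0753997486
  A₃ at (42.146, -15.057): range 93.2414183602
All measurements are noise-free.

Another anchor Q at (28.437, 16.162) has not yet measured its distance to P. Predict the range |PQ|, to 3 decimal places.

72.379

eq1: (x − 29.029)² + (y + 33.284)² = 90.9131751674²
eq2: (x + 31.256)² + (y − 39.363)² = 22.0753997486²
eq3: (x − 42.146)² + (y + 15.057)² = 93.2414183602²
eq3−eq2, eq3−eq1 (x²,y² cancel):
  -146.804·x + 108.840·y = 8730.023564
  -26.234·x − 36.454·y = 376.265611
det = -146.804·-36.454 − 108.840·-26.234 = 8206.901576
x = (8730.023564·-36.454 − 108.840·376.265611) / 8206.901576 = -43.767678
y = (-146.804·376.265611 − 8730.023564·-26.234) / 8206.901576 = 21.175609
|P − Q| = √((-43.767678 − 28.437)² + (21.175609 − 16.162)²) = 72.378532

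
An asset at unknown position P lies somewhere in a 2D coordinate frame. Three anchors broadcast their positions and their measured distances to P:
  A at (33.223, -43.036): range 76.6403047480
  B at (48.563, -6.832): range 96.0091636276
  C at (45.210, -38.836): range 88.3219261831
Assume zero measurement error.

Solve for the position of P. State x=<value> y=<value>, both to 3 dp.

x=-43.051 y=-35.549

eq1: (x − 33.223)² + (y + 43.036)² = 76.6403047480²
eq2: (x − 48.563)² + (y + 6.832)² = 96.0091636276²
eq3: (x − 45.210)² + (y + 38.836)² = 88.3219261831²
eq3−eq2, eq3−eq1 (x²,y² cancel):
  6.706·x + 64.008·y = -2564.134659
  -23.974·x − 8.400·y = 1330.712362
det = 6.706·-8.400 − 64.008·-23.974 = 1478.197392
x = (-2564.134659·-8.400 − 64.008·1330.712362) / 1478.197392 = -43.050750
y = (6.706·1330.712362 − -2564.134659·-23.974) / 1478.197392 = -35.549249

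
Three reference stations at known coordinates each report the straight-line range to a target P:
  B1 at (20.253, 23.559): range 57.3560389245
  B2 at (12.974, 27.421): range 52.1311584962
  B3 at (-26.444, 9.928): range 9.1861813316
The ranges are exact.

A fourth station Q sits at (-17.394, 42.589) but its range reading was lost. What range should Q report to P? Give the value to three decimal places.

eq1: (x − 20.253)² + (y − 23.559)² = 57.3560389245²
eq2: (x − 12.974)² + (y − 27.421)² = 52.1311584962²
eq3: (x + 26.444)² + (y − 9.928)² = 9.1861813316²
eq3−eq2, eq3−eq1 (x²,y² cancel):
  78.836·x + 34.986·y = -2510.886162
  93.394·x + 27.262·y = -3037.969104
det = 78.836·27.262 − 34.986·93.394 = -1118.255452
x = (-2510.886162·27.262 − 34.986·-3037.969104) / -1118.255452 = -33.833601
y = (78.836·-3037.969104 − -2510.886162·93.394) / -1118.255452 = 4.470919
|P − Q| = √((-33.833601 − -17.394)² + (4.470919 − 42.589)²) = 41.512029

41.512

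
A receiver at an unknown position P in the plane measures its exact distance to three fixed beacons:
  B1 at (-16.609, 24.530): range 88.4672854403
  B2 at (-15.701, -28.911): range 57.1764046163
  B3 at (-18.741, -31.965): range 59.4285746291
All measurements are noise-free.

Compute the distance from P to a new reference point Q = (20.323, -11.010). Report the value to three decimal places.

eq1: (x + 16.609)² + (y − 24.530)² = 88.4672854403²
eq2: (x + 15.701)² + (y + 28.911)² = 57.1764046163²
eq3: (x + 18.741)² + (y + 31.965)² = 59.4285746291²
eq3−eq1, eq3−eq2 (x²,y² cancel):
  4.264·x + 112.990·y = -4790.111636
  6.080·x + 6.108·y = -28.004746
det = 4.264·6.108 − 112.990·6.080 = -660.934688
x = (-4790.111636·6.108 − 112.990·-28.004746) / -660.934688 = 39.480067
y = (4.264·-28.004746 − -4790.111636·6.080) / -660.934688 = -43.884013
|P − Q| = √((39.480067 − 20.323)² + (-43.884013 − -11.010)²) = 38.048573

38.049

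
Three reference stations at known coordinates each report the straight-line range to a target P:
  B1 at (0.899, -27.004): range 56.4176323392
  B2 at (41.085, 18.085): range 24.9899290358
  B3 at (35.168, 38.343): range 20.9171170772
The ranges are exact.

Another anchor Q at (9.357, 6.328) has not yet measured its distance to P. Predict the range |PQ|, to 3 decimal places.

eq1: (x − 0.899)² + (y + 27.004)² = 56.4176323392²
eq2: (x − 41.085)² + (y − 18.085)² = 24.9899290358²
eq3: (x − 35.168)² + (y − 38.343)² = 20.9171170772²
eq3−eq2, eq3−eq1 (x²,y² cancel):
  11.834·x − 40.516·y = -878.900189
  -68.538·x − 130.694·y = -4722.373108
det = 11.834·-130.694 − -40.516·-68.538 = -4323.518404
x = (-878.900189·-130.694 − -40.516·-4722.373108) / -4323.518404 = 17.685755
y = (11.834·-4722.373108 − -878.900189·-68.538) / -4323.518404 = 26.858362
|P − Q| = √((17.685755 − 9.357)² + (26.858362 − 6.328)²) = 22.155450

22.155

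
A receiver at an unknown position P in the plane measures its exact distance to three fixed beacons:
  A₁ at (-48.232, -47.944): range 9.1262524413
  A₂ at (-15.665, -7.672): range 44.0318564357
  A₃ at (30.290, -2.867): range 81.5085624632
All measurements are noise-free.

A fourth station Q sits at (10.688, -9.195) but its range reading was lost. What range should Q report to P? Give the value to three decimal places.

eq1: (x + 48.232)² + (y + 47.944)² = 9.1262524413²
eq2: (x + 15.665)² + (y + 7.672)² = 44.0318564357²
eq3: (x − 30.290)² + (y + 2.867)² = 81.5085624632²
eq1−eq2, eq1−eq3 (x²,y² cancel):
  65.134·x + 80.544·y = -6176.217049
  157.044·x + 90.154·y = -10259.606442
det = 65.134·90.154 − 80.544·157.044 = -6776.861300
x = (-6176.217049·90.154 − 80.544·-10259.606442) / -6776.861300 = -39.773438
y = (65.134·-10259.606442 − -6176.217049·157.044) / -6776.861300 = -44.517456
|P − Q| = √((-39.773438 − 10.688)² + (-44.517456 − -9.195)²) = 61.595719

61.596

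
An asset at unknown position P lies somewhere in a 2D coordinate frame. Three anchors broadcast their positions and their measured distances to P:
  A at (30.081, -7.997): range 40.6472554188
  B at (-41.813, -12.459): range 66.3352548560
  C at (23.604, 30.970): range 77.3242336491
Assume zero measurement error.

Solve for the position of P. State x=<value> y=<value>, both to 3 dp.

x=15.462 y=-45.924

eq1: (x − 30.081)² + (y + 7.997)² = 40.6472554188²
eq2: (x + 41.813)² + (y + 12.459)² = 66.3352548560²
eq3: (x − 23.604)² + (y − 30.970)² = 77.3242336491²
eq3−eq2, eq3−eq1 (x²,y² cancel):
  -130.834·x − 86.858·y = 1965.935007
  12.954·x − 77.934·y = 3779.366590
det = -130.834·-77.934 − -86.858·12.954 = 11321.575488
x = (1965.935007·-77.934 − -86.858·3779.366590) / 11321.575488 = 15.462075
y = (-130.834·3779.366590 − 1965.935007·12.954) / 11321.575488 = -45.924383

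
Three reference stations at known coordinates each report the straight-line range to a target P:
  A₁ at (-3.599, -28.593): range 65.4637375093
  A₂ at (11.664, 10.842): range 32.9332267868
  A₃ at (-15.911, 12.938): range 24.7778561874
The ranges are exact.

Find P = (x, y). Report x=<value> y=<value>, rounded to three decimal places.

x=-8.774 y=36.666

eq1: (x + 3.599)² + (y + 28.593)² = 65.4637375093²
eq2: (x − 11.664)² + (y − 10.842)² = 32.9332267868²
eq3: (x + 15.911)² + (y − 12.938)² = 24.7778561874²
eq1−eq3, eq1−eq2 (x²,y² cancel):
  -24.624·x + 83.062·y = 3261.598086
  30.526·x + 78.870·y = 2623.988912
det = -24.624·78.870 − 83.062·30.526 = -4477.645492
x = (3261.598086·78.870 − 83.062·2623.988912) / -4477.645492 = -8.774360
y = (-24.624·2623.988912 − 3261.598086·30.526) / -4477.645492 = 36.665843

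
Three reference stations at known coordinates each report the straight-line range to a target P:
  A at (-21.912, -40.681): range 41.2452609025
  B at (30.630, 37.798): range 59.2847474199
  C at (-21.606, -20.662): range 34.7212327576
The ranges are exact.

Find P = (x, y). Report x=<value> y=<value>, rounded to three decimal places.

x=13.067 y=-18.825

eq1: (x + 21.912)² + (y + 40.681)² = 41.2452609025²
eq2: (x − 30.630)² + (y − 37.798)² = 59.2847474199²
eq3: (x + 21.606)² + (y + 20.662)² = 34.7212327576²
eq2−eq3, eq2−eq1 (x²,y² cancel):
  -104.472·x − 116.920·y = 835.969048
  -105.084·x − 156.958·y = 1581.703531
det = -104.472·-156.958 − -116.920·-105.084 = 4111.294896
x = (835.969048·-156.958 − -116.920·1581.703531) / 4111.294896 = 13.066625
y = (-104.472·1581.703531 − 835.969048·-105.084) / 4111.294896 = -18.825397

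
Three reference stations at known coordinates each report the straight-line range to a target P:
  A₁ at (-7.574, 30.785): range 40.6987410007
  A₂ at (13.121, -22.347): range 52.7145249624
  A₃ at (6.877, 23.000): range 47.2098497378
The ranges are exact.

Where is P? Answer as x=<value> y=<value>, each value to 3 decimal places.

x=-34.498 y=0.264

eq1: (x + 7.574)² + (y − 30.785)² = 40.6987410007²
eq2: (x − 13.121)² + (y + 22.347)² = 52.7145249624²
eq3: (x − 6.877)² + (y − 23.000)² = 47.2098497378²
eq1−eq3, eq1−eq2 (x²,y² cancel):
  28.902·x − 15.570·y = -1001.170965
  41.390·x − 106.264·y = -1455.966274
det = 28.902·-106.264 − -15.570·41.390 = -2426.799828
x = (-1001.170965·-106.264 − -15.570·-1455.966274) / -2426.799828 = -34.497710
y = (28.902·-1455.966274 − -1001.170965·41.390) / -2426.799828 = 0.264493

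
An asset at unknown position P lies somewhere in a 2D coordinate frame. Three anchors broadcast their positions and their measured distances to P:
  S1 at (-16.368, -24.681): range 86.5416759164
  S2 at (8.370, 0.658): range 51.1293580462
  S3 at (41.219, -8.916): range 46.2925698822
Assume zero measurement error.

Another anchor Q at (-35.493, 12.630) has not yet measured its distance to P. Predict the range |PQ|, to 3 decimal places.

eq1: (x + 16.368)² + (y + 24.681)² = 86.5416759164²
eq2: (x − 8.370)² + (y − 0.658)² = 51.1293580462²
eq3: (x − 41.219)² + (y + 8.916)² = 46.2925698822²
eq2−eq3, eq2−eq1 (x²,y² cancel):
  65.698·x − 19.148·y = 2179.220381
  -49.476·x − 50.678·y = -4068.677095
det = 65.698·-50.678 − -19.148·-49.476 = -4276.809692
x = (2179.220381·-50.678 − -19.148·-4068.677095) / -4276.809692 = 44.038798
y = (65.698·-4068.677095 − 2179.220381·-49.476) / -4276.809692 = 37.290610
|P − Q| = √((44.038798 − -35.493)² + (37.290610 − 12.630)²) = 83.267356

83.267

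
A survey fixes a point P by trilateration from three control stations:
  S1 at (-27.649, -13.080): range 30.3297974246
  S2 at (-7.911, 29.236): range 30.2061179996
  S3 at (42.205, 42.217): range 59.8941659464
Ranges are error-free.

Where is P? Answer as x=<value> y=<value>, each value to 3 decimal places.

eq1: (x + 27.649)² + (y + 13.080)² = 30.3297974246²
eq2: (x + 7.911)² + (y − 29.236)² = 30.2061179996²
eq3: (x − 42.205)² + (y − 42.217)² = 59.8941659464²
eq1−eq3, eq1−eq2 (x²,y² cancel):
  139.708·x + 110.594·y = -39.430990
  39.476·x + 84.632·y = -10.738937
det = 139.708·84.632 − 110.594·39.476 = 7457.958712
x = (-39.430990·84.632 − 110.594·-10.738937) / 7457.958712 = -0.288210
y = (139.708·-10.738937 − -39.430990·39.476) / 7457.958712 = 0.007544

x=-0.288 y=0.008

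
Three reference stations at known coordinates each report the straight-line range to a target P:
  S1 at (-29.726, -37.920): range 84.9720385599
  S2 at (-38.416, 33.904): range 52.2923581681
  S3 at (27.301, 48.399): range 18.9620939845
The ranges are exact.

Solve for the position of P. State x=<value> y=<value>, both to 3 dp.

x=13.864 y=35.019

eq1: (x + 29.726)² + (y + 37.920)² = 84.9720385599²
eq2: (x + 38.416)² + (y − 33.904)² = 52.2923581681²
eq3: (x − 27.301)² + (y − 48.399)² = 18.9620939845²
eq2−eq1, eq2−eq3 (x²,y² cancel):
  17.380·x − 143.648·y = -4789.465410
  131.434·x + 28.990·y = 2837.467245
det = 17.380·28.990 − -143.648·131.434 = 19384.077432
x = (-4789.465410·28.990 − -143.648·2837.467245) / 19384.077432 = 13.864467
y = (17.380·2837.467245 − -4789.465410·131.434) / 19384.077432 = 35.019143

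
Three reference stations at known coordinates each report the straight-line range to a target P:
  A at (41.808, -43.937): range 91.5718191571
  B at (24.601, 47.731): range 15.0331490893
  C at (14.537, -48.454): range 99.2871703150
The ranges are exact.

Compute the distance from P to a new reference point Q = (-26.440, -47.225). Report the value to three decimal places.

115.582

eq1: (x − 41.808)² + (y + 43.937)² = 91.5718191571²
eq2: (x − 24.601)² + (y − 47.731)² = 15.0331490893²
eq3: (x − 14.537)² + (y + 48.454)² = 99.2871703150²
eq1−eq2, eq1−eq3 (x²,y² cancel):
  -34.414·x + 183.336·y = 7364.491221
  -54.542·x − 9.034·y = -2591.798473
det = -34.414·-9.034 − 183.336·-54.542 = 10310.408188
x = (7364.491221·-9.034 − 183.336·-2591.798473) / 10310.408188 = 39.633654
y = (-34.414·-2591.798473 − 7364.491221·-54.542) / 10310.408188 = 47.609001
|P − Q| = √((39.633654 − -26.440)² + (47.609001 − -47.225)²) = 115.582073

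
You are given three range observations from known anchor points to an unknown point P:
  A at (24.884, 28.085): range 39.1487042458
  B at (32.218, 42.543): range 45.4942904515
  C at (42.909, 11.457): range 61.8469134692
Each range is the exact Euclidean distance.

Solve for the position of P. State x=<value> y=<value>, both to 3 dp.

eq1: (x − 24.884)² + (y − 28.085)² = 39.1487042458²
eq2: (x − 32.218)² + (y − 42.543)² = 45.4942904515²
eq3: (x − 42.909)² + (y − 11.457)² = 61.8469134692²
eq1−eq3, eq1−eq2 (x²,y² cancel):
  36.050·x − 33.256·y = -1727.955213
  14.668·x + 28.916·y = 902.816272
det = 36.050·28.916 − -33.256·14.668 = 1530.220808
x = (-1727.955213·28.916 − -33.256·902.816272) / 1530.220808 = -13.031776
y = (36.050·902.816272 − -1727.955213·14.668) / 1530.220808 = 37.832562

x=-13.032 y=37.833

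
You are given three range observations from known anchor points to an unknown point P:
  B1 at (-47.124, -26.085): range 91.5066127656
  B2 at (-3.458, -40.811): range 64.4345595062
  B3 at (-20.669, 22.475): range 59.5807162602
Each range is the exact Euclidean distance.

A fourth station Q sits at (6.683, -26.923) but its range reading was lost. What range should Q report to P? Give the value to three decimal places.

eq1: (x + 47.124)² + (y + 26.085)² = 91.5066127656²
eq2: (x + 3.458)² + (y + 40.811)² = 64.4345595062²
eq3: (x + 20.669)² + (y − 22.475)² = 59.5807162602²
eq3−eq1, eq3−eq2 (x²,y² cancel):
  -52.910·x − 97.120·y = -2854.833015
  34.422·x − 126.572·y = 143.211590
det = -52.910·-126.572 − -97.120·34.422 = 10039.989160
x = (-2854.833015·-126.572 − -97.120·143.211590) / 10039.989160 = 37.375602
y = (-52.910·143.211590 − -2854.833015·34.422) / 10039.989160 = 9.033051
|P − Q| = √((37.375602 − 6.683)² + (9.033051 − -26.923)²) = 47.274448

47.274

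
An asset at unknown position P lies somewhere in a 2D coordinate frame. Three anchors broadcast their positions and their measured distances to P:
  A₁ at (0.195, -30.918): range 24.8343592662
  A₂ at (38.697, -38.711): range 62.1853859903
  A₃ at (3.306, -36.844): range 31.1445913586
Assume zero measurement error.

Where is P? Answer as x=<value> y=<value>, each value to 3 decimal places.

x=-18.716 y=-14.821

eq1: (x − 0.195)² + (y + 30.918)² = 24.8343592662²
eq2: (x − 38.697)² + (y + 38.711)² = 62.1853859903²
eq3: (x − 3.306)² + (y + 36.844)² = 31.1445913586²
eq2−eq1, eq2−eq3 (x²,y² cancel):
  -77.004·x + 15.586·y = 1210.238250
  -70.782·x + 3.734·y = 1269.447302
det = -77.004·3.734 − 15.586·-70.782 = 815.675316
x = (1210.238250·3.734 − 15.586·1269.447302) / 815.675316 = -18.716486
y = (-77.004·1269.447302 − 1210.238250·-70.782) / 815.675316 = -14.821383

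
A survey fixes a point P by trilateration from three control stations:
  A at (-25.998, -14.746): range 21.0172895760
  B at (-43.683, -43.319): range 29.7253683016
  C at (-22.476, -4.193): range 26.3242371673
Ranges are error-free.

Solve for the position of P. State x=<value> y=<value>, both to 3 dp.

x=-46.993 y=-13.778

eq1: (x + 25.998)² + (y + 14.746)² = 21.0172895760²
eq2: (x + 43.683)² + (y + 43.319)² = 29.7253683016²
eq3: (x + 22.476)² + (y + 4.193)² = 26.3242371673²
eq2−eq1, eq2−eq3 (x²,y² cancel):
  35.370·x + 57.146·y = -2449.528670
  42.414·x + 78.252·y = -3071.356367
det = 35.370·78.252 − 57.146·42.414 = 343.982796
x = (-2449.528670·78.252 − 57.146·-3071.356367) / 343.982796 = -46.993009
y = (35.370·-3071.356367 − -2449.528670·42.414) / 343.982796 = -13.778496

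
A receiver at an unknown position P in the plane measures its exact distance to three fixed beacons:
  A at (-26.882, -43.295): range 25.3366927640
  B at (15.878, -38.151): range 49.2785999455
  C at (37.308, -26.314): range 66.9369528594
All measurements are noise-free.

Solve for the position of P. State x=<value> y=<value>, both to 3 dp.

eq1: (x + 26.882)² + (y + 43.295)² = 25.3366927640²
eq2: (x − 15.878)² + (y + 38.151)² = 49.2785999455²
eq3: (x − 37.308)² + (y + 26.314)² = 66.9369528594²
eq1−eq3, eq1−eq2 (x²,y² cancel):
  128.380·x + 33.962·y = -4351.393147
  85.520·x + 10.288·y = -2675.921676
det = 128.380·10.288 − 33.962·85.520 = -1583.656800
x = (-4351.393147·10.288 − 33.962·-2675.921676) / -1583.656800 = -29.117748
y = (128.380·-2675.921676 − -4351.393147·85.520) / -1583.656800 = -18.057143

x=-29.118 y=-18.057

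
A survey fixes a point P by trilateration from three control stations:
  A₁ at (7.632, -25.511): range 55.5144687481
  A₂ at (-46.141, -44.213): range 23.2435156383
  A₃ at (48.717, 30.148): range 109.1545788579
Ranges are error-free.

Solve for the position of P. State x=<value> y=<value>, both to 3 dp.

eq1: (x − 7.632)² + (y + 25.511)² = 55.5144687481²
eq2: (x + 46.141)² + (y + 44.213)² = 23.2435156383²
eq3: (x − 48.717)² + (y − 30.148)² = 109.1545788579²
eq3−eq2, eq3−eq1 (x²,y² cancel):
  -189.716·x − 148.722·y = 12175.994323
  -82.170·x − 111.318·y = 6259.676397
det = -189.716·-111.318 − -148.722·-82.170 = 8898.318948
x = (12175.994323·-111.318 − -148.722·6259.676397) / 8898.318948 = -47.700666
y = (-189.716·6259.676397 − 12175.994323·-82.170) / 8898.318948 = -21.021871

x=-47.701 y=-21.022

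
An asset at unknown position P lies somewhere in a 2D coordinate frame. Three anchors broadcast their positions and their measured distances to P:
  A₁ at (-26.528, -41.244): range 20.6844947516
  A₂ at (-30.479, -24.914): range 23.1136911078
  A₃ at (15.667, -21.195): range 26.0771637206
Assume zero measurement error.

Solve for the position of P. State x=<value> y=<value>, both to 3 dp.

x=-8.309 y=-31.451

eq1: (x + 26.528)² + (y + 41.244)² = 20.6844947516²
eq2: (x + 30.479)² + (y + 24.914)² = 23.1136911078²
eq3: (x − 15.667)² + (y + 21.195)² = 26.0771637206²
eq1−eq2, eq1−eq3 (x²,y² cancel):
  -7.902·x + 32.660·y = -961.519876
  84.390·x + 40.098·y = -1962.289551
det = -7.902·40.098 − 32.660·84.390 = -3073.031796
x = (-961.519876·40.098 − 32.660·-1962.289551) / -3073.031796 = -8.308848
y = (-7.902·-1962.289551 − -961.519876·84.390) / -3073.031796 = -31.450594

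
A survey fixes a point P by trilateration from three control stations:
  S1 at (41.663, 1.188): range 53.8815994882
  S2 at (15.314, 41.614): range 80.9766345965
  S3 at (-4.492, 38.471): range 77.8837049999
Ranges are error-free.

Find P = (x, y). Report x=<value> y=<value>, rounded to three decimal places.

eq1: (x − 41.663)² + (y − 1.188)² = 53.8815994882²
eq2: (x − 15.314)² + (y − 41.614)² = 80.9766345965²
eq3: (x + 4.492)² + (y − 38.471)² = 77.8837049999²
eq3−eq2, eq3−eq1 (x²,y² cancel):
  39.612·x + 6.286·y = -25.296159
  92.310·x − 74.566·y = 3399.665749
det = 39.612·-74.566 − 6.286·92.310 = -3533.969052
x = (-25.296159·-74.566 − 6.286·3399.665749) / -3533.969052 = 5.513366
y = (39.612·3399.665749 − -25.296159·92.310) / -3533.969052 = -38.767359

x=5.513 y=-38.767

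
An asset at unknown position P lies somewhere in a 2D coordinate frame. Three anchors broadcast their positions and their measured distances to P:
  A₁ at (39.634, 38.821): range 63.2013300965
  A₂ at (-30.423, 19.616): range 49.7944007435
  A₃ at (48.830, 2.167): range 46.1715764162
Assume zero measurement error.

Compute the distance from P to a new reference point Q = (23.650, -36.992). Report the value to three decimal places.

eq1: (x − 39.634)² + (y − 38.821)² = 63.2013300965²
eq2: (x + 30.423)² + (y − 19.616)² = 49.7944007435²
eq3: (x − 48.830)² + (y − 2.167)² = 46.1715764162²
eq2−eq1, eq2−eq3 (x²,y² cancel):
  140.114·x + 38.410·y = 252.651831
  158.506·x − 34.898·y = 1426.386281
det = 140.114·-34.898 − 38.410·158.506 = -10977.913832
x = (252.651831·-34.898 − 38.410·1426.386281) / -10977.913832 = 5.793864
y = (140.114·1426.386281 − 252.651831·158.506) / -10977.913832 = -14.557398
|P − Q| = √((5.793864 − 23.650)² + (-14.557398 − -36.992)²) = 28.673210

28.673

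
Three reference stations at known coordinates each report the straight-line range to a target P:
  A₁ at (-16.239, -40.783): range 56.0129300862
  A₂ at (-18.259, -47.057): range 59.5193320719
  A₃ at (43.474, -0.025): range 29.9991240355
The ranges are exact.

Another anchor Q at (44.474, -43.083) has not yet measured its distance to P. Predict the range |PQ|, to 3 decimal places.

eq1: (x + 16.239)² + (y + 40.783)² = 56.0129300862²
eq2: (x + 18.259)² + (y + 47.057)² = 59.5193320719²
eq3: (x − 43.474)² + (y + 0.025)² = 29.9991240355²
eq1−eq2, eq1−eq3 (x²,y² cancel):
  -4.040·x − 12.548·y = 215.691567
  119.426·x + 81.516·y = 2200.531985
det = -4.040·81.516 − -12.548·119.426 = 1169.232808
x = (215.691567·81.516 − -12.548·2200.531985) / 1169.232808 = 38.653200
y = (-4.040·2200.531985 − 215.691567·119.426) / 1169.232808 = -29.634244
|P − Q| = √((38.653200 − 44.474)² + (-29.634244 − -43.083)²) = 14.654377

14.654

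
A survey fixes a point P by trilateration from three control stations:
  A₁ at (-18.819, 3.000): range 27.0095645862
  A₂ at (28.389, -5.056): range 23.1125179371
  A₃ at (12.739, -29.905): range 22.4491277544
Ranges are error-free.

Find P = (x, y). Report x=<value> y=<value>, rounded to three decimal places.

x=5.555 y=-8.636

eq1: (x + 18.819)² + (y − 3.000)² = 27.0095645862²
eq2: (x − 28.389)² + (y + 5.056)² = 23.1125179371²
eq3: (x − 12.739)² + (y + 29.905)² = 22.4491277544²
eq1−eq3, eq1−eq2 (x²,y² cancel):
  63.116·x − 65.810·y = 918.989627
  94.416·x − 16.112·y = 663.671790
det = 63.116·-16.112 − -65.810·94.416 = 5196.591968
x = (918.989627·-16.112 − -65.810·663.671790) / 5196.591968 = 5.555464
y = (63.116·663.671790 − 918.989627·94.416) / 5196.591968 = -8.636240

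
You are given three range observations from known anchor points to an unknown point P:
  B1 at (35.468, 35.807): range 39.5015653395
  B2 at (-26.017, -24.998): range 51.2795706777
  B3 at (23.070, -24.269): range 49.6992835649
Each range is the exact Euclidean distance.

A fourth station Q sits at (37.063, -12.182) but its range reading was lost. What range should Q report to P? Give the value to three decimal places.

49.132

eq1: (x − 35.468)² + (y − 35.807)² = 39.5015653395²
eq2: (x + 26.017)² + (y + 24.998)² = 51.2795706777²
eq3: (x − 23.070)² + (y + 24.269)² = 49.6992835649²
eq1−eq2, eq1−eq3 (x²,y² cancel):
  -122.970·x − 121.610·y = -2307.556685
  -24.796·x − 120.152·y = -2328.556135
det = -122.970·-120.152 − -121.610·-24.796 = 11759.649880
x = (-2307.556685·-120.152 − -121.610·-2328.556135) / 11759.649880 = -0.503260
y = (-122.970·-2328.556135 − -2307.556685·-24.796) / 11759.649880 = 19.483945
|P − Q| = √((-0.503260 − 37.063)² + (19.483945 − -12.182)²) = 49.132026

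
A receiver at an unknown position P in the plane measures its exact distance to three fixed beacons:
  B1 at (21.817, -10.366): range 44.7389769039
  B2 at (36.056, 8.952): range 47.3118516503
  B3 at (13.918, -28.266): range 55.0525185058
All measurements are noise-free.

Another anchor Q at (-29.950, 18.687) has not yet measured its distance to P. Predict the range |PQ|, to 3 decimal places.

20.595

eq1: (x − 21.817)² + (y + 10.366)² = 44.7389769039²
eq2: (x − 36.056)² + (y − 8.952)² = 47.3118516503²
eq3: (x − 13.918)² + (y + 28.266)² = 55.0525185058²
eq3−eq1, eq3−eq2 (x²,y² cancel):
  15.798·x + 35.800·y = 619.961704
  44.276·x + 74.436·y = 1179.864447
det = 15.798·74.436 − 35.800·44.276 = -409.140872
x = (619.961704·74.436 − 35.800·1179.864447) / -409.140872 = -9.552510
y = (15.798·1179.864447 − 619.961704·44.276) / -409.140872 = 21.532745
|P − Q| = √((-9.552510 − -29.950)² + (21.532745 − 18.687)²) = 20.595045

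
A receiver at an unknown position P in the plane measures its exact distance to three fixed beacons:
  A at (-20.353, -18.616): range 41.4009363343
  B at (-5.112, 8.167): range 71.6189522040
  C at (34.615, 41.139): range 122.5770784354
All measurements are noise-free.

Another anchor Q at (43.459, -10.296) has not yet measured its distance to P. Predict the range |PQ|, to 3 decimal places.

100.267

eq1: (x + 20.353)² + (y + 18.616)² = 41.4009363343²
eq2: (x + 5.112)² + (y − 8.167)² = 71.6189522040²
eq3: (x − 34.615)² + (y − 41.139)² = 122.5770784354²
eq3−eq2, eq3−eq1 (x²,y² cancel):
  -79.454·x − 65.944·y = 7098.082730
  -109.936·x − 119.510·y = 11181.287147
det = -79.454·-119.510 − -65.944·-109.936 = 2245.927956
x = (7098.082730·-119.510 − -65.944·11181.287147) / 2245.927956 = -49.401882
y = (-79.454·11181.287147 − 7098.082730·-109.936) / 2245.927956 = -48.115152
|P − Q| = √((-49.401882 − 43.459)² + (-48.115152 − -10.296)²) = 100.266802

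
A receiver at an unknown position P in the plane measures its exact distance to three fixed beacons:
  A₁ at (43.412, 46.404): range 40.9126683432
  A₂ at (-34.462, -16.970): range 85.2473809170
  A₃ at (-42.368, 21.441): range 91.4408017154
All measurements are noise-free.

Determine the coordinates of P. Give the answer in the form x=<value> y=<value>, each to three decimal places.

x=47.711 y=5.718

eq1: (x − 43.412)² + (y − 46.404)² = 40.9126683432²
eq2: (x + 34.462)² + (y + 16.970)² = 85.2473809170²
eq3: (x + 42.368)² + (y − 21.441)² = 91.4408017154²
eq1−eq3, eq1−eq2 (x²,y² cancel):
  -171.560·x − 49.926·y = -8470.742842
  -155.748·x − 126.748·y = -8155.592138
det = -171.560·-126.748 − -49.926·-155.748 = 13969.012232
x = (-8470.742842·-126.748 − -49.926·-8155.592138) / 13969.012232 = 47.710862
y = (-171.560·-8155.592138 − -8470.742842·-155.748) / 13969.012232 = 5.717808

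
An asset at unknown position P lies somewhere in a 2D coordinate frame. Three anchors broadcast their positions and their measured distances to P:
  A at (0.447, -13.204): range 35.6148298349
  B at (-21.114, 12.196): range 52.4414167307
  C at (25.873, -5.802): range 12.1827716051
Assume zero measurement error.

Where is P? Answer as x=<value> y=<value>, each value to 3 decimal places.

eq1: (x − 0.447)² + (y + 13.204)² = 35.6148298349²
eq2: (x + 21.114)² + (y − 12.196)² = 52.4414167307²
eq3: (x − 25.873)² + (y + 5.802)² = 12.1827716051²
eq2−eq3, eq2−eq1 (x²,y² cancel):
  93.974·x − 35.996·y = 2710.214186
  43.122·x − 50.800·y = 1061.688098
det = 93.974·-50.800 − -35.996·43.122 = -3221.659688
x = (2710.214186·-50.800 − -35.996·1061.688098) / -3221.659688 = 30.873017
y = (93.974·1061.688098 − 2710.214186·43.122) / -3221.659688 = 5.307444

x=30.873 y=5.307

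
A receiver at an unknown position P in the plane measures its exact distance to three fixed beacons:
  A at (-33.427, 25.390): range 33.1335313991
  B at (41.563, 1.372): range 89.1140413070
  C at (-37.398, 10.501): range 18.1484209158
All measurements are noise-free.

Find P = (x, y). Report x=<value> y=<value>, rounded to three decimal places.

eq1: (x + 33.427)² + (y − 25.390)² = 33.1335313991²
eq2: (x − 41.563)² + (y − 1.372)² = 89.1140413070²
eq3: (x + 37.398)² + (y − 10.501)² = 18.1484209158²
eq1−eq2, eq1−eq3 (x²,y² cancel):
  149.980·x − 48.036·y = -6876.132531
  -7.942·x − 29.778·y = 515.330697
det = 149.980·-29.778 − -48.036·-7.942 = -4847.606352
x = (-6876.132531·-29.778 − -48.036·515.330697) / -4847.606352 = -47.345408
y = (149.980·515.330697 − -6876.132531·-7.942) / -4847.606352 = -4.678402

x=-47.345 y=-4.678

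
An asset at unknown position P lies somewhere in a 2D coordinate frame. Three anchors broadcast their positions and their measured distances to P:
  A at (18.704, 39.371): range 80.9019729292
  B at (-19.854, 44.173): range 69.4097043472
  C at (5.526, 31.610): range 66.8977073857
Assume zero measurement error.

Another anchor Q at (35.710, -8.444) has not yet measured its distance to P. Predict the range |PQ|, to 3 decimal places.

eq1: (x − 18.704)² + (y − 39.371)² = 80.9019729292²
eq2: (x + 19.854)² + (y − 44.173)² = 69.4097043472²
eq3: (x − 5.526)² + (y − 31.610)² = 66.8977073857²
eq3−eq1, eq3−eq2 (x²,y² cancel):
  26.356·x + 15.522·y = -1199.639489
  -50.760·x + 25.126·y = 973.302665
det = 26.356·25.126 − 15.522·-50.760 = 1450.117576
x = (-1199.639489·25.126 − 15.522·973.302665) / 1450.117576 = -31.204191
y = (26.356·973.302665 − -1199.639489·-50.760) / 1450.117576 = -24.302399
|P − Q| = √((-31.204191 − 35.710)² + (-24.302399 − -8.444)²) = 68.767709

68.768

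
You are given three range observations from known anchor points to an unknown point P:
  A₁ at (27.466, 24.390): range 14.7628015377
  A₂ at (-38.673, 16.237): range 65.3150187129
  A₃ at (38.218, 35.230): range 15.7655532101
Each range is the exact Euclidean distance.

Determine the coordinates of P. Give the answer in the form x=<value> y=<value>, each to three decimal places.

x=22.772 y=38.387

eq1: (x − 27.466)² + (y − 24.390)² = 14.7628015377²
eq2: (x + 38.673)² + (y − 16.237)² = 65.3150187129²
eq3: (x − 38.218)² + (y − 35.230)² = 15.7655532101²
eq2−eq1, eq2−eq3 (x²,y² cancel):
  132.278·x + 16.306·y = 3638.123518
  153.782·x + 37.986·y = 4960.026327
det = 132.278·37.986 − 16.306·153.782 = 2517.142816
x = (3638.123518·37.986 − 16.306·4960.026327) / 2517.142816 = 22.771680
y = (132.278·4960.026327 − 3638.123518·153.782) / 2517.142816 = 38.386559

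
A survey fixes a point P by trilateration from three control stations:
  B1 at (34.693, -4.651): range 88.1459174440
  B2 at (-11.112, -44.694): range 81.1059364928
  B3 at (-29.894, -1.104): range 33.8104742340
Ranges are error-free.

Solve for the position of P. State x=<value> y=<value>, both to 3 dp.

x=-47.208 y=27.937

eq1: (x − 34.693)² + (y + 4.651)² = 88.1459174440²
eq2: (x + 11.112)² + (y + 44.694)² = 81.1059364928²
eq3: (x + 29.894)² + (y + 1.104)² = 33.8104742340²
eq2−eq3, eq2−eq1 (x²,y² cancel):
  -37.564·x + 87.180·y = 4208.864638
  91.610·x + 80.086·y = -2087.323958
det = -37.564·80.086 − 87.180·91.610 = -10994.910304
x = (4208.864638·80.086 − 87.180·-2087.323958) / -10994.910304 = -47.207664
y = (-37.564·-2087.323958 − 4208.864638·91.610) / -10994.910304 = 27.937095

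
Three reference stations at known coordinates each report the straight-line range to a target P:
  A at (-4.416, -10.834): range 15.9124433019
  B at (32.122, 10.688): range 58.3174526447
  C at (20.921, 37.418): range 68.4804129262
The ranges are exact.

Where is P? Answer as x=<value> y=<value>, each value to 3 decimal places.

eq1: (x + 4.416)² + (y + 10.834)² = 15.9124433019²
eq2: (x − 32.122)² + (y − 10.688)² = 58.3174526447²
eq3: (x − 20.921)² + (y − 37.418)² = 68.4804129262²
eq3−eq1, eq3−eq2 (x²,y² cancel):
  -50.674·x − 96.504·y = 2735.442750
  22.402·x − 53.460·y = 596.902935
det = -50.674·-53.460 − -96.504·22.402 = 4870.914648
x = (2735.442750·-53.460 − -96.504·596.902935) / 4870.914648 = -18.196428
y = (-50.674·596.902935 − 2735.442750·22.402) / 4870.914648 = -18.790485

x=-18.196 y=-18.790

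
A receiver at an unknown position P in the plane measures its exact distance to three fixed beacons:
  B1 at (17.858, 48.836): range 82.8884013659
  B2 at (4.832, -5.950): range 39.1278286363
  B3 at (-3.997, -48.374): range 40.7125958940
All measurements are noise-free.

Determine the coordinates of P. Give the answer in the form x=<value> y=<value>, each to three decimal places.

x=33.519 y=-32.560

eq1: (x − 17.858)² + (y − 48.836)² = 82.8884013659²
eq2: (x − 4.832)² + (y + 5.950)² = 39.1278286363²
eq3: (x + 3.997)² + (y + 48.374)² = 40.7125958940²
eq2−eq3, eq2−eq1 (x²,y² cancel):
  -17.658·x − 84.848·y = 2170.740670
  26.052·x + 109.572·y = -2694.387771
det = -17.658·109.572 − -84.848·26.052 = 275.637720
x = (2170.740670·109.572 − -84.848·-2694.387771) / 275.637720 = 33.518573
y = (-17.658·-2694.387771 − 2170.740670·26.052) / 275.637720 = -32.559537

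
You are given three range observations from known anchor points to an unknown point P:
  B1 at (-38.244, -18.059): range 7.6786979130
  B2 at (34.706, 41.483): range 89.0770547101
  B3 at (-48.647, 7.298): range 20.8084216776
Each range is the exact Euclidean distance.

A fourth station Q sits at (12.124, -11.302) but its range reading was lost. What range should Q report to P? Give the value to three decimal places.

49.834

eq1: (x + 38.244)² + (y + 18.059)² = 7.6786979130²
eq2: (x − 34.706)² + (y − 41.483)² = 89.0770547101²
eq3: (x + 48.647)² + (y − 7.298)² = 20.8084216776²
eq3−eq1, eq3−eq2 (x²,y² cancel):
  20.806·x − 50.714·y = -257.032385
  166.706·x + 68.370·y = -6996.176951
det = 20.806·68.370 − -50.714·166.706 = 9876.834304
x = (-257.032385·68.370 − -50.714·-6996.176951) / 9876.834304 = -37.702103
y = (20.806·-6996.176951 − -257.032385·166.706) / 9876.834304 = -10.399447
|P − Q| = √((-37.702103 − 12.124)² + (-10.399447 − -11.302)²) = 49.834277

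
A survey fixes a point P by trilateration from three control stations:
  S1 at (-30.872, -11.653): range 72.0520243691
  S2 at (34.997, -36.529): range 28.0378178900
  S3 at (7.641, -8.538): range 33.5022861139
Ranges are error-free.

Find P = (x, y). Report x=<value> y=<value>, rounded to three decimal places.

eq1: (x + 30.872)² + (y + 11.653)² = 72.0520243691²
eq2: (x − 34.997)² + (y + 36.529)² = 28.0378178900²
eq3: (x − 7.641)² + (y + 8.538)² = 33.5022861139²
eq3−eq1, eq3−eq2 (x²,y² cancel):
  -77.026·x − 6.230·y = -3111.500573
  54.712·x − 55.982·y = 2764.159468
det = -77.026·-55.982 − -6.230·54.712 = 4652.925292
x = (-3111.500573·-55.982 − -6.230·2764.159468) / 4652.925292 = 41.137290
y = (-77.026·2764.159468 − -3111.500573·54.712) / 4652.925292 = -9.171806

x=41.137 y=-9.172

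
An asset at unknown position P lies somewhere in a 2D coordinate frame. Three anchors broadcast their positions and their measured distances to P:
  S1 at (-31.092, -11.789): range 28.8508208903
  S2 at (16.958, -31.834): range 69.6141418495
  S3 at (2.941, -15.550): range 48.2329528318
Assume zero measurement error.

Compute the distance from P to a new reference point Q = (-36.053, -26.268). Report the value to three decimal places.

eq1: (x + 31.092)² + (y + 11.789)² = 28.8508208903²
eq2: (x − 16.958)² + (y + 31.834)² = 69.6141418495²
eq3: (x − 2.941)² + (y + 15.550)² = 48.2329528318²
eq2−eq1, eq2−eq3 (x²,y² cancel):
  -96.100·x + 40.090·y = 3818.474544
  -28.034·x + 32.568·y = 1469.185668
det = -96.100·32.568 − 40.090·-28.034 = -2005.901740
x = (3818.474544·32.568 − 40.090·1469.185668) / -2005.901740 = -32.633914
y = (-96.100·1469.185668 − 3818.474544·-28.034) / -2005.901740 = 17.020588
|P − Q| = √((-32.633914 − -36.053)² + (17.020588 − -26.268)²) = 43.423404

43.423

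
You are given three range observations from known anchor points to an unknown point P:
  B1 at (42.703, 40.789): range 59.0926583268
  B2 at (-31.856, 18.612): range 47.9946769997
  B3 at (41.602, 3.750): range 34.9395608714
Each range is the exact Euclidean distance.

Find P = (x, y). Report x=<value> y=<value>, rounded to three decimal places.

x=8.486 y=-7.389

eq1: (x − 42.703)² + (y − 40.789)² = 59.0926583268²
eq2: (x + 31.856)² + (y − 18.612)² = 47.9946769997²
eq3: (x − 41.602)² + (y − 3.750)² = 34.9395608714²
eq1−eq3, eq1−eq2 (x²,y² cancel):
  -2.202·x − 74.078·y = 528.669528
  -149.118·x − 44.354·y = -937.624202
det = -2.202·-44.354 − -74.078·-149.118 = -10948.695696
x = (528.669528·-44.354 − -74.078·-937.624202) / -10948.695696 = 8.485571
y = (-2.202·-937.624202 − 528.669528·-149.118) / -10948.695696 = -7.388898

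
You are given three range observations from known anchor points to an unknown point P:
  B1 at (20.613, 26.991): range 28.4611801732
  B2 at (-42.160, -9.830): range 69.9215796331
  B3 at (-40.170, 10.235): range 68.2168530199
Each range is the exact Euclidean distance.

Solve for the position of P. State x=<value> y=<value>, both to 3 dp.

x=27.164 y=-0.706

eq1: (x − 20.613)² + (y − 26.991)² = 28.4611801732²
eq2: (x + 42.160)² + (y + 9.830)² = 69.9215796331²
eq3: (x + 40.170)² + (y − 10.235)² = 68.2168530199²
eq1−eq2, eq1−eq3 (x²,y² cancel):
  -125.546·x − 73.642·y = -3358.303872
  -121.566·x − 33.512·y = -3278.525984
det = -125.546·-33.512 − -73.642·-121.566 = -4745.065820
x = (-3358.303872·-33.512 − -73.642·-3278.525984) / -4745.065820 = 27.163739
y = (-125.546·-3278.525984 − -3358.303872·-121.566) / -4745.065820 = -0.706050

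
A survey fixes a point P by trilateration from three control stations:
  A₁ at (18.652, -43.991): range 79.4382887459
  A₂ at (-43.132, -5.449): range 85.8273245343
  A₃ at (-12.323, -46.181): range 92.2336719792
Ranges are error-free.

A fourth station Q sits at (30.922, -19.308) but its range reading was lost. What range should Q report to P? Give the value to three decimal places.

eq1: (x − 18.652)² + (y + 43.991)² = 79.4382887459²
eq2: (x + 43.132)² + (y + 5.449)² = 85.8273245343²
eq3: (x + 12.323)² + (y + 46.181)² = 92.2336719792²
eq1−eq2, eq1−eq3 (x²,y² cancel):
  -123.568·x + 77.084·y = -1448.932078
  -61.950·x − 4.380·y = -2195.172623
det = -123.568·-4.380 − 77.084·-61.950 = 5316.581640
x = (-1448.932078·-4.380 − 77.084·-2195.172623) / 5316.581640 = 33.021031
y = (-123.568·-2195.172623 − -1448.932078·-61.950) / 5316.581640 = 34.136925
|P − Q| = √((33.021031 − 30.922)² + (34.136925 − -19.308)²) = 53.486128

53.486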